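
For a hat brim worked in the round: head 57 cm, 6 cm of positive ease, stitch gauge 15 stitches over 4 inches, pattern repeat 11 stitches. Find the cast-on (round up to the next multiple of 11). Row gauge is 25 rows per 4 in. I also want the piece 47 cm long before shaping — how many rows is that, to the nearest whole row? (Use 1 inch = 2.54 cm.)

Finished = 57 + 6 = 63 cm.
63 cm × 1/2.54 = 24.80 inches.
15/4 = 3.75 sts per in; 24.80 × 3.75 = 93.01 sts.
Next multiple of 11 → 99.
47 cm = 18.50 inches; × 6.25 = 115.65 → 116 rows.

Cast on 99 stitches; work 116 rows.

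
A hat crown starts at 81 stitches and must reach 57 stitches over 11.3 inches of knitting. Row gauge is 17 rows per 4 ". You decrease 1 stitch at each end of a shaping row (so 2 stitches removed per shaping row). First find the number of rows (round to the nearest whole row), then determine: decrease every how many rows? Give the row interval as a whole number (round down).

Rows = 11.3 × 4.25 = 48.0 → 48 rows.
Stitches to remove: 24 → 12 shaping rows (at 2 st each).
48 / 12 = 4.00 → every 4 rows.

Decrease every 4th row.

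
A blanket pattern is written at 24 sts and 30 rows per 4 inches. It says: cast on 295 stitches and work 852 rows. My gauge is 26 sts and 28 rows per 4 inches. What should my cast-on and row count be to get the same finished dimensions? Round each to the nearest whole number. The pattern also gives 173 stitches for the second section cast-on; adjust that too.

Stitches: 295 × 26/24 = 319.58 → 320.
Rows: 852 × 28/30 = 795.20 → 795.
second section cast-on: 173 × 26/24 = 187.42 → 187.

Cast on 320 stitches; work 795 rows; second section cast-on 187 stitches.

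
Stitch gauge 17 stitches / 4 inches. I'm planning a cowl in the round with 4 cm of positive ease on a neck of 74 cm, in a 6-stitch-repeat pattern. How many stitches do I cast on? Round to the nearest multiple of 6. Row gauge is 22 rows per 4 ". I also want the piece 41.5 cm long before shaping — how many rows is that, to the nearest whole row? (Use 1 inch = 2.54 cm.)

Cast on 132 stitches; work 90 rows.

Finished = 74 + 4 = 78 cm.
78 cm × 1/2.54 = 30.71 inches.
17/4 = 4.25 sts per in; 30.71 × 4.25 = 130.51 sts.
Nearest multiple of 6 → 132.
41.5 cm = 16.34 inches; × 5.5 = 89.86 → 90 rows.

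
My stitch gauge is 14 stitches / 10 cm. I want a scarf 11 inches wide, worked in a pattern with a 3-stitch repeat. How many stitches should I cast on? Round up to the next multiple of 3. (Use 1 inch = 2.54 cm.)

11 in = 11 × 2.54 = 27.94 cm.
14 / 10 = 1.4 sts/cm.
27.94 × 1.4 = 39.12 sts.
→ 42.

Cast on 42 stitches.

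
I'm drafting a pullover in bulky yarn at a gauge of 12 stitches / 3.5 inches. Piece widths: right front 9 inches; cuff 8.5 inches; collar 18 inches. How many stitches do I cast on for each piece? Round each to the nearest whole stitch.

right front 31; cuff 29; collar 62.

Rate = 12/3.5 = 3.429 sts per in.
right front: 9 × 3.429 = 30.86 → 31.
cuff: 8.5 × 3.429 = 29.14 → 29.
collar: 18 × 3.429 = 61.71 → 62.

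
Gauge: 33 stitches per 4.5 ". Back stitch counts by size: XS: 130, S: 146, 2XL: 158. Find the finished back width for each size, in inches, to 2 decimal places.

XS 17.73 inches; S 19.91 inches; 2XL 21.55 inches.

33/4.5 = 7.333 sts per in.
XS: 130 / 7.333 = 17.727 → 17.73 in.
S: 146 / 7.333 = 19.909 → 19.91 in.
2XL: 158 / 7.333 = 21.545 → 21.55 in.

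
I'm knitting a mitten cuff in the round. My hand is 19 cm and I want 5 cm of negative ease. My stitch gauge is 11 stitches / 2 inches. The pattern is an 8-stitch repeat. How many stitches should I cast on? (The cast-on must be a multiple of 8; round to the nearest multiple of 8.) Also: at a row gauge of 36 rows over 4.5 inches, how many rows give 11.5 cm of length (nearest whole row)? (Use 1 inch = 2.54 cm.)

Cast on 32 stitches; work 36 rows.

Finished = 19 − 5 = 14 cm.
14 cm × 1/2.54 = 5.51 inches.
11/2 = 5.5 sts per in; 5.51 × 5.5 = 30.31 sts.
Nearest multiple of 8 → 32.
11.5 cm = 4.53 inches; × 8 = 36.22 → 36 rows.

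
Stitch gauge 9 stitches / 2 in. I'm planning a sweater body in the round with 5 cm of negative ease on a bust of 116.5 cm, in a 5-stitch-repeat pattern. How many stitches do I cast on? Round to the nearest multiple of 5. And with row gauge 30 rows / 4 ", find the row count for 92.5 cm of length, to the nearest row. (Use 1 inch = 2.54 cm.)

Cast on 200 stitches; work 273 rows.

Finished = 116.5 − 5 = 111.5 cm.
111.5 cm × 1/2.54 = 43.90 inches.
9/2 = 4.5 sts per in; 43.90 × 4.5 = 197.54 sts.
Nearest multiple of 5 → 200.
92.5 cm = 36.42 inches; × 7.5 = 273.13 → 273 rows.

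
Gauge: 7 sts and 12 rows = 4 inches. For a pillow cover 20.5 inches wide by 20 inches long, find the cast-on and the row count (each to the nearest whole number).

Cast on 36 stitches and work 60 rows.

Stitch gauge = 7/4 = 1.75 sts/in; 20.5 × 1.75 = 35.88 → 36 sts.
Row gauge = 12/4 = 3 rows/in; 20 × 3 = 60.00 → 60 rows.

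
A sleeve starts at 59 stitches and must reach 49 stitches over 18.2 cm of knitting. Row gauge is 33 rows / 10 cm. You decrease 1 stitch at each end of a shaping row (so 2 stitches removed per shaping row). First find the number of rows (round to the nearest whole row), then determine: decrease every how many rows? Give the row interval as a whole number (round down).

Decrease every 12th row.

Rows = 18.2 × 3.3 = 60.1 → 60 rows.
Stitches to remove: 10 → 5 shaping rows (at 2 st each).
60 / 5 = 12.00 → every 12 rows.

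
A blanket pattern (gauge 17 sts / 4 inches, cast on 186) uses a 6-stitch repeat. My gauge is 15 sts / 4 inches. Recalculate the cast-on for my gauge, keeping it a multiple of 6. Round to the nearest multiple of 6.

186 × 15 / 17 = 164.12.
Nearest multiple of 6: 162.

CO 162 sts.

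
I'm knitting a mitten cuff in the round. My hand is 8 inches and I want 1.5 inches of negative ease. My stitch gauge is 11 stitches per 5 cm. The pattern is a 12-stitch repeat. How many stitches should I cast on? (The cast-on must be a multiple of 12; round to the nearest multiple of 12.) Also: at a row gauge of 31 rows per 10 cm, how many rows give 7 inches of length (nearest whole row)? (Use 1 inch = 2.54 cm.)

Finished = 8 − 1.5 = 6.5 inches.
6.5 inches × 2.54 = 16.51 cm.
11/5 = 2.2 sts per cm; 16.51 × 2.2 = 36.32 sts.
Nearest multiple of 12 → 36.
7 inches = 17.78 cm; × 3.1 = 55.12 → 55 rows.

Cast on 36 stitches; work 55 rows.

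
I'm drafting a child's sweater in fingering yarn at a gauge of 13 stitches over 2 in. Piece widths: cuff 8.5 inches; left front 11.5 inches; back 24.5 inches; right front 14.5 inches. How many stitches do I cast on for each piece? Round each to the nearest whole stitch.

cuff 55; left front 75; back 159; right front 94.

Rate = 13/2 = 6.5 sts per in.
cuff: 8.5 × 6.5 = 55.25 → 55.
left front: 11.5 × 6.5 = 74.75 → 75.
back: 24.5 × 6.5 = 159.25 → 159.
right front: 14.5 × 6.5 = 94.25 → 94.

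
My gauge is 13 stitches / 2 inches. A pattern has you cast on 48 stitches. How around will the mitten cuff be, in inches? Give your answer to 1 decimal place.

7.4 inches.

13 stitches / 2 inch = 6.5 stitches per inch.
48 / 6.5 = 7.38 inches.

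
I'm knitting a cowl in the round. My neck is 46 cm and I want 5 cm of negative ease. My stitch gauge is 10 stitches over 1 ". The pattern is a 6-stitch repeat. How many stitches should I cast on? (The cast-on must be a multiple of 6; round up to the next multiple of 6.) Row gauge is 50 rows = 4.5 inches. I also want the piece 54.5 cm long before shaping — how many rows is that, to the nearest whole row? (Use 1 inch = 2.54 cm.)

Cast on 162 stitches; work 238 rows.

Finished = 46 − 5 = 41 cm.
41 cm × 1/2.54 = 16.14 inches.
10/1 = 10 sts per in; 16.14 × 10 = 161.42 sts.
Next multiple of 6 → 162.
54.5 cm = 21.46 inches; × 11.111 = 238.41 → 238 rows.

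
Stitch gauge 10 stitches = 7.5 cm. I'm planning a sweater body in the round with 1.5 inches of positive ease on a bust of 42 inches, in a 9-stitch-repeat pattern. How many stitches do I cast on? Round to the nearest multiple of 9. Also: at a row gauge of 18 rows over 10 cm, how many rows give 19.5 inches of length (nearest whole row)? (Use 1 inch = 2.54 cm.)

Finished = 42 + 1.5 = 43.5 inches.
43.5 inches × 2.54 = 110.49 cm.
10/7.5 = 1.333 sts per cm; 110.49 × 1.333 = 147.32 sts.
Nearest multiple of 9 → 144.
19.5 inches = 49.53 cm; × 1.8 = 89.15 → 89 rows.

Cast on 144 stitches; work 89 rows.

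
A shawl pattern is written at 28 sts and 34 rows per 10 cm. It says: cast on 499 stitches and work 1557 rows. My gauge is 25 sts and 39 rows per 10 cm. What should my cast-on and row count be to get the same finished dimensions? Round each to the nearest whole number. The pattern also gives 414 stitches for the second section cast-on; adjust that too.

Cast on 446 stitches; work 1786 rows; second section cast-on 370 stitches.

Stitches: 499 × 25/28 = 445.54 → 446.
Rows: 1557 × 39/34 = 1785.97 → 1786.
second section cast-on: 414 × 25/28 = 369.64 → 370.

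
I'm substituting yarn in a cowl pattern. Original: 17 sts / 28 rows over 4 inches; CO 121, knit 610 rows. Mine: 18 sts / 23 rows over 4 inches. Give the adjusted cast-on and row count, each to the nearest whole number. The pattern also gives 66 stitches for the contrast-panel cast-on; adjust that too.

Cast on 128 stitches; work 501 rows; contrast-panel cast-on 70 stitches.

Stitches: 121 × 18/17 = 128.12 → 128.
Rows: 610 × 23/28 = 501.07 → 501.
contrast-panel cast-on: 66 × 18/17 = 69.88 → 70.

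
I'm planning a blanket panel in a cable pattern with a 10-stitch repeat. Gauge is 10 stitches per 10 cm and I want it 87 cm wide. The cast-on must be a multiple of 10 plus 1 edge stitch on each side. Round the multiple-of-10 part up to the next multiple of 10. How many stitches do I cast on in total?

10 / 10 = 1 sts per cm.
87 × 1 = 87.00 sts.
Less 2 edge sts → 85.00 for the repeat.
Next multiple of 10: 90.
Add back 2 edge sts → 92.

Cast on 92 stitches.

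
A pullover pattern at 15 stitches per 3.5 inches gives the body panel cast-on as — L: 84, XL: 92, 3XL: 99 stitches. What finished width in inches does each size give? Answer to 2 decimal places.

15/3.5 = 4.286 sts per in.
L: 84 / 4.286 = 19.600 → 19.60 in.
XL: 92 / 4.286 = 21.467 → 21.47 in.
3XL: 99 / 4.286 = 23.100 → 23.10 in.

L 19.60 inches; XL 21.47 inches; 3XL 23.10 inches.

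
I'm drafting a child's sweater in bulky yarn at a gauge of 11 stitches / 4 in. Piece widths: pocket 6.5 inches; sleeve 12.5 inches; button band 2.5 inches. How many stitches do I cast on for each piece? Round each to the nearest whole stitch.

pocket 18; sleeve 34; button band 7.

Rate = 11/4 = 2.75 sts per in.
pocket: 6.5 × 2.75 = 17.88 → 18.
sleeve: 12.5 × 2.75 = 34.38 → 34.
button band: 2.5 × 2.75 = 6.88 → 7.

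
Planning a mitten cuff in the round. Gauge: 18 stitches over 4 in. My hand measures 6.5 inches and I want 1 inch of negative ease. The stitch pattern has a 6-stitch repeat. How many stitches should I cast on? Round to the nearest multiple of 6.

24 stitches.

Finished = 6.5 − 1 = 5.5 inches.
18 / 4 = 4.5 sts/in.
5.5 × 4.5 = 24.75 sts.
Nearest multiple of 6: 24.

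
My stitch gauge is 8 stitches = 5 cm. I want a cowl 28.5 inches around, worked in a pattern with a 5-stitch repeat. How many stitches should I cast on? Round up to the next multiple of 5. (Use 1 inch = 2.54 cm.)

28.5 in = 28.5 × 2.54 = 72.39 cm.
8 / 5 = 1.6 sts/cm.
72.39 × 1.6 = 115.82 sts.
→ 120.

CO 120 sts.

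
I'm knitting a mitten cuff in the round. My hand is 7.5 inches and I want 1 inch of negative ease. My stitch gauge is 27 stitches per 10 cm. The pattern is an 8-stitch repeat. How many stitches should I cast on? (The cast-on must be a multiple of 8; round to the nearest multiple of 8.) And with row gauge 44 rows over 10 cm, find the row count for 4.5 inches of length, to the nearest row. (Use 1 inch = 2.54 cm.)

Cast on 48 stitches; work 50 rows.

Finished = 7.5 − 1 = 6.5 inches.
6.5 inches × 2.54 = 16.51 cm.
27/10 = 2.7 sts per cm; 16.51 × 2.7 = 44.58 sts.
Nearest multiple of 8 → 48.
4.5 inches = 11.43 cm; × 4.4 = 50.29 → 50 rows.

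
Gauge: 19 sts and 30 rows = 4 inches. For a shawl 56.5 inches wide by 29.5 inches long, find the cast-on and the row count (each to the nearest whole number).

Stitch gauge = 19/4 = 4.75 sts/in; 56.5 × 4.75 = 268.38 → 268 sts.
Row gauge = 30/4 = 7.5 rows/in; 29.5 × 7.5 = 221.25 → 221 rows.

Cast on 268 stitches and work 221 rows.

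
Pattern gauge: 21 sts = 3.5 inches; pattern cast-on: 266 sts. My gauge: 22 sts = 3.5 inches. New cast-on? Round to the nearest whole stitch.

Scale factor = 22 / 21 = 1.048.
266 × 22 / 21 = 278.67 sts.
→ 279 sts.

CO 279 sts.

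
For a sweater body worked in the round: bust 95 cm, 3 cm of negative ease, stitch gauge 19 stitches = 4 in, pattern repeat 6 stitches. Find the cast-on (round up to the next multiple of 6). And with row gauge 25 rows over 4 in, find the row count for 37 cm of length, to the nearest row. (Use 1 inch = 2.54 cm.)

Finished = 95 − 3 = 92 cm.
92 cm × 1/2.54 = 36.22 inches.
19/4 = 4.75 sts per in; 36.22 × 4.75 = 172.05 sts.
Next multiple of 6 → 174.
37 cm = 14.57 inches; × 6.25 = 91.04 → 91 rows.

Cast on 174 stitches; work 91 rows.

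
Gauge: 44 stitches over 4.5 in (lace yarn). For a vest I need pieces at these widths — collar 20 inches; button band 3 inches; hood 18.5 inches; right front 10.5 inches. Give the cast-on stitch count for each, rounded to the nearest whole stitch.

collar 196; button band 29; hood 181; right front 103.

Rate = 44/4.5 = 9.778 sts per in.
collar: 20 × 9.778 = 195.56 → 196.
button band: 3 × 9.778 = 29.33 → 29.
hood: 18.5 × 9.778 = 180.89 → 181.
right front: 10.5 × 9.778 = 102.67 → 103.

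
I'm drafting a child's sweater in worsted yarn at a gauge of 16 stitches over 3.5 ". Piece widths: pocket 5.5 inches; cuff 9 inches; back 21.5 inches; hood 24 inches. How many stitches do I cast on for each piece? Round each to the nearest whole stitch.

pocket 25; cuff 41; back 98; hood 110.

Rate = 16/3.5 = 4.571 sts per in.
pocket: 5.5 × 4.571 = 25.14 → 25.
cuff: 9 × 4.571 = 41.14 → 41.
back: 21.5 × 4.571 = 98.29 → 98.
hood: 24 × 4.571 = 109.71 → 110.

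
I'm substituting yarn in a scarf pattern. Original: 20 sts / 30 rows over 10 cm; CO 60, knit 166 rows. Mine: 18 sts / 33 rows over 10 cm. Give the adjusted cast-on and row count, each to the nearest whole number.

Cast on 54 stitches; work 183 rows.

Stitches: 60 × 18/20 = 54.00 → 54.
Rows: 166 × 33/30 = 182.60 → 183.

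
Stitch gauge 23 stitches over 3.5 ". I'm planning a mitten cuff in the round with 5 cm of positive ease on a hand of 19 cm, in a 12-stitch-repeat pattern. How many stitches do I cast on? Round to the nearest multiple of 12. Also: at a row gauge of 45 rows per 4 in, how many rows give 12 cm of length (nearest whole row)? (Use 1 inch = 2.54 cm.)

Finished = 19 + 5 = 24 cm.
24 cm × 1/2.54 = 9.45 inches.
23/3.5 = 6.571 sts per in; 9.45 × 6.571 = 62.09 sts.
Nearest multiple of 12 → 60.
12 cm = 4.72 inches; × 11.25 = 53.15 → 53 rows.

Cast on 60 stitches; work 53 rows.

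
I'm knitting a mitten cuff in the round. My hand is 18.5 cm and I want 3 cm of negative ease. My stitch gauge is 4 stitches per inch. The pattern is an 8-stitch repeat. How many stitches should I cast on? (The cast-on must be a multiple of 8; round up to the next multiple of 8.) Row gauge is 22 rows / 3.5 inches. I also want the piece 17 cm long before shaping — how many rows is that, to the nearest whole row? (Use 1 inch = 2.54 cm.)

Cast on 32 stitches; work 42 rows.

Finished = 18.5 − 3 = 15.5 cm.
15.5 cm × 1/2.54 = 6.10 inches.
4/1 = 4 sts per in; 6.10 × 4 = 24.41 sts.
Next multiple of 8 → 32.
17 cm = 6.69 inches; × 6.286 = 42.07 → 42 rows.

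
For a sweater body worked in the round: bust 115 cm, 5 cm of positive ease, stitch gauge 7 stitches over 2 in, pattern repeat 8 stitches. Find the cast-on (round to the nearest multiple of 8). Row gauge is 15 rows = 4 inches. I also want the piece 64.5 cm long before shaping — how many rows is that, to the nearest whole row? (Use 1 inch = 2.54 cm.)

Cast on 168 stitches; work 95 rows.

Finished = 115 + 5 = 120 cm.
120 cm × 1/2.54 = 47.24 inches.
7/2 = 3.5 sts per in; 47.24 × 3.5 = 165.35 sts.
Nearest multiple of 8 → 168.
64.5 cm = 25.39 inches; × 3.75 = 95.23 → 95 rows.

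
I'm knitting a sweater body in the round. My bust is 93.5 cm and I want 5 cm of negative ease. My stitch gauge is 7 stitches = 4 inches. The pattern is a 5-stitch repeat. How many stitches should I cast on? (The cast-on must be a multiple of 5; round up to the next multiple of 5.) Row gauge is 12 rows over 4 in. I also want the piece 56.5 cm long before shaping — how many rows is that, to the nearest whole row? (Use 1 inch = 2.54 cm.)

Cast on 65 stitches; work 67 rows.

Finished = 93.5 − 5 = 88.5 cm.
88.5 cm × 1/2.54 = 34.84 inches.
7/4 = 1.75 sts per in; 34.84 × 1.75 = 60.97 sts.
Next multiple of 5 → 65.
56.5 cm = 22.24 inches; × 3 = 66.73 → 67 rows.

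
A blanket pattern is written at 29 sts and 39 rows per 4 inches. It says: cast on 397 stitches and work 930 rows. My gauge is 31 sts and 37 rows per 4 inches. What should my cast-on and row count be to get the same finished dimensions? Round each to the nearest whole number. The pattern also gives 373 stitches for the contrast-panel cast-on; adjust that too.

Stitches: 397 × 31/29 = 424.38 → 424.
Rows: 930 × 37/39 = 882.31 → 882.
contrast-panel cast-on: 373 × 31/29 = 398.72 → 399.

Cast on 424 stitches; work 882 rows; contrast-panel cast-on 399 stitches.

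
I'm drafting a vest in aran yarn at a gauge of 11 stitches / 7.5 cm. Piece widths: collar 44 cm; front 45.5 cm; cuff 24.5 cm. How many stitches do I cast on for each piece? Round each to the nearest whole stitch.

collar 65; front 67; cuff 36.

Rate = 11/7.5 = 1.467 sts per cm.
collar: 44 × 1.467 = 64.53 → 65.
front: 45.5 × 1.467 = 66.73 → 67.
cuff: 24.5 × 1.467 = 35.93 → 36.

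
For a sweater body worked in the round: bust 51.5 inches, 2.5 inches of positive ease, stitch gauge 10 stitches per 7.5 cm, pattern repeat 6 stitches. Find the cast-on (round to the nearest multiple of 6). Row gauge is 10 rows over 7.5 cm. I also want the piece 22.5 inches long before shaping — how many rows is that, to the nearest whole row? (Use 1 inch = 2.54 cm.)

Cast on 180 stitches; work 76 rows.

Finished = 51.5 + 2.5 = 54 inches.
54 inches × 2.54 = 137.16 cm.
10/7.5 = 1.333 sts per cm; 137.16 × 1.333 = 182.88 sts.
Nearest multiple of 6 → 180.
22.5 inches = 57.15 cm; × 1.333 = 76.20 → 76 rows.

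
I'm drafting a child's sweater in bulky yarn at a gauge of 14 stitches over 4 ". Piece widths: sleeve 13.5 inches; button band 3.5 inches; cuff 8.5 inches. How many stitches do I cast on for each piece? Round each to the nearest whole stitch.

sleeve 47; button band 12; cuff 30.

Rate = 14/4 = 3.5 sts per in.
sleeve: 13.5 × 3.5 = 47.25 → 47.
button band: 3.5 × 3.5 = 12.25 → 12.
cuff: 8.5 × 3.5 = 29.75 → 30.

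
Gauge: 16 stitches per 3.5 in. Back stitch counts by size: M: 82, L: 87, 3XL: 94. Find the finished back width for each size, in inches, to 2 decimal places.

16/3.5 = 4.571 sts per in.
M: 82 / 4.571 = 17.938 → 17.94 in.
L: 87 / 4.571 = 19.031 → 19.03 in.
3XL: 94 / 4.571 = 20.562 → 20.56 in.

M 17.94 inches; L 19.03 inches; 3XL 20.56 inches.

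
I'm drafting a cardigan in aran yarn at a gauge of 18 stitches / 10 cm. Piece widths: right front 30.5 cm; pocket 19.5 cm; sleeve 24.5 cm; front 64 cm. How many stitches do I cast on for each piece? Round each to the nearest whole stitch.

Rate = 18/10 = 1.8 sts per cm.
right front: 30.5 × 1.8 = 54.90 → 55.
pocket: 19.5 × 1.8 = 35.10 → 35.
sleeve: 24.5 × 1.8 = 44.10 → 44.
front: 64 × 1.8 = 115.20 → 115.

right front 55; pocket 35; sleeve 44; front 115.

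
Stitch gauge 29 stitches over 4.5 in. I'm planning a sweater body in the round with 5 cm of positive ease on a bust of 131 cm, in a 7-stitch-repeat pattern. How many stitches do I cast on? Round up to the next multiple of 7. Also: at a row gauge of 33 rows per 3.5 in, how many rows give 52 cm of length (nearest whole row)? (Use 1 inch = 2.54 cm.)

Cast on 350 stitches; work 193 rows.

Finished = 131 + 5 = 136 cm.
136 cm × 1/2.54 = 53.54 inches.
29/4.5 = 6.444 sts per in; 53.54 × 6.444 = 345.06 sts.
Next multiple of 7 → 350.
52 cm = 20.47 inches; × 9.429 = 193.03 → 193 rows.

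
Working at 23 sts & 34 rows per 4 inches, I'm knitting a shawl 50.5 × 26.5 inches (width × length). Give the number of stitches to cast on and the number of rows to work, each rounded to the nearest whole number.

Stitch gauge = 23/4 = 5.75 sts/in; 50.5 × 5.75 = 290.38 → 290 sts.
Row gauge = 34/4 = 8.5 rows/in; 26.5 × 8.5 = 225.25 → 225 rows.

Cast on 290 stitches and work 225 rows.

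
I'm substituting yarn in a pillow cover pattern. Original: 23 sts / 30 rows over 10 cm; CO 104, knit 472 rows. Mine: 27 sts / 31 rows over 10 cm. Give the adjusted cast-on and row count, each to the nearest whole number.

Stitches: 104 × 27/23 = 122.09 → 122.
Rows: 472 × 31/30 = 487.73 → 488.

Cast on 122 stitches; work 488 rows.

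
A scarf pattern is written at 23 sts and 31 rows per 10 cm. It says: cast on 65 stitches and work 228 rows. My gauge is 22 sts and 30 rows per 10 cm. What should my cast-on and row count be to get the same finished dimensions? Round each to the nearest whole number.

Cast on 62 stitches; work 221 rows.

Stitches: 65 × 22/23 = 62.17 → 62.
Rows: 228 × 30/31 = 220.65 → 221.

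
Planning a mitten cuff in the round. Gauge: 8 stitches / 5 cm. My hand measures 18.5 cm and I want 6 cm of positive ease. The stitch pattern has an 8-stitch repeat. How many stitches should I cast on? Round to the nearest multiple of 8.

Finished = 18.5 + 6 = 24.5 cm.
8 / 5 = 1.6 sts/cm.
24.5 × 1.6 = 39.20 sts.
Nearest multiple of 8: 40.

40 stitches.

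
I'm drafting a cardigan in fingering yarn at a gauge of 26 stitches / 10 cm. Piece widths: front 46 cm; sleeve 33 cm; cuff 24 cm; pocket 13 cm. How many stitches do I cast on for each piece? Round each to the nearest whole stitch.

Rate = 26/10 = 2.6 sts per cm.
front: 46 × 2.6 = 119.60 → 120.
sleeve: 33 × 2.6 = 85.80 → 86.
cuff: 24 × 2.6 = 62.40 → 62.
pocket: 13 × 2.6 = 33.80 → 34.

front 120; sleeve 86; cuff 62; pocket 34.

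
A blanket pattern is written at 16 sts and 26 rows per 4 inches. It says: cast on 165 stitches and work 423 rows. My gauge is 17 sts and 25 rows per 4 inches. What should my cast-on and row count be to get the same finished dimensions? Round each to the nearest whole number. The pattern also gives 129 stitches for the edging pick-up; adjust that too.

Stitches: 165 × 17/16 = 175.31 → 175.
Rows: 423 × 25/26 = 406.73 → 407.
edging pick-up: 129 × 17/16 = 137.06 → 137.

Cast on 175 stitches; work 407 rows; edging pick-up 137 stitches.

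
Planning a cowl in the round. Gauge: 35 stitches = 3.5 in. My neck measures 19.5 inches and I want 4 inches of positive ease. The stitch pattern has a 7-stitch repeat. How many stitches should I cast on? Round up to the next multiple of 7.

Finished = 19.5 + 4 = 23.5 inches.
35 / 3.5 = 10 sts/in.
23.5 × 10 = 235.00 sts.
Next multiple of 7: 238.

238 stitches.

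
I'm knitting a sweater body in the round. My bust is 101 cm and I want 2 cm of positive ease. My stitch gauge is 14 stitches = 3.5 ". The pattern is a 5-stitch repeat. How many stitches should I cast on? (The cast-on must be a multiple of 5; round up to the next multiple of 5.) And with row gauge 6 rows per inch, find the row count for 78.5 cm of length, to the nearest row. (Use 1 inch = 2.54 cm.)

Cast on 165 stitches; work 185 rows.

Finished = 101 + 2 = 103 cm.
103 cm × 1/2.54 = 40.55 inches.
14/3.5 = 4 sts per in; 40.55 × 4 = 162.20 sts.
Next multiple of 5 → 165.
78.5 cm = 30.91 inches; × 6 = 185.43 → 185 rows.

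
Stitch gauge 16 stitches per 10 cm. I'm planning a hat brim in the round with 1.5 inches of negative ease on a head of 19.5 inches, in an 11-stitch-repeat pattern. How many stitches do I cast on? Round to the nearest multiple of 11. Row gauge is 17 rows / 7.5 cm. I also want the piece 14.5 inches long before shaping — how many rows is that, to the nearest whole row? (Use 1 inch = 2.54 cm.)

Finished = 19.5 − 1.5 = 18 inches.
18 inches × 2.54 = 45.72 cm.
16/10 = 1.6 sts per cm; 45.72 × 1.6 = 73.15 sts.
Nearest multiple of 11 → 77.
14.5 inches = 36.83 cm; × 2.267 = 83.48 → 83 rows.

Cast on 77 stitches; work 83 rows.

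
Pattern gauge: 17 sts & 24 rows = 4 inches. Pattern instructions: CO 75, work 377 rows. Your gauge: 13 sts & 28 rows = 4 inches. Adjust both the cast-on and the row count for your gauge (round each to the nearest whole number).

Stitches: 75 × 13/17 = 57.35 → 57.
Rows: 377 × 28/24 = 439.83 → 440.

Cast on 57 stitches; work 440 rows.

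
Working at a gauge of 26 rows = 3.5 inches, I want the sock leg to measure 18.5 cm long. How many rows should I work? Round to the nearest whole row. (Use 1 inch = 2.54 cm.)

18.5 cm = 7.28 in.
26 rows / 3.5 in = 7.429 rows per inch.
7.28 × 7.429 = 54.11 rows.
Round to nearest → 54.

Knit 54 rows.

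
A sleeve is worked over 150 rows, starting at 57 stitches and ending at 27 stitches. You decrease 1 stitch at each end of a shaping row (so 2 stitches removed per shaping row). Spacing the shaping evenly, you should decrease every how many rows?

Decrease every 10th row.

Stitches to remove: |27 − 57| = 30.
Shaping rows needed: 30 / 2 = 15.
150 rows / 15 = every 10 rows.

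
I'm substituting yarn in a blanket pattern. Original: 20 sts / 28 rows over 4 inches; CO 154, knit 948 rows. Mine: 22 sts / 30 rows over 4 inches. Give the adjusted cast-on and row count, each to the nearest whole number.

Cast on 169 stitches; work 1016 rows.

Stitches: 154 × 22/20 = 169.40 → 169.
Rows: 948 × 30/28 = 1015.71 → 1016.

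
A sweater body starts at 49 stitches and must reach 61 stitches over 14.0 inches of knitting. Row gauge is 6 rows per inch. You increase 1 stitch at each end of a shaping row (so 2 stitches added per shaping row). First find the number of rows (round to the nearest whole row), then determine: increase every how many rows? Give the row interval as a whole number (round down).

Increase every 14th row.

Rows = 14.0 × 6 = 84.0 → 84 rows.
Stitches to add: 12 → 6 shaping rows (at 2 st each).
84 / 6 = 14.00 → every 14 rows.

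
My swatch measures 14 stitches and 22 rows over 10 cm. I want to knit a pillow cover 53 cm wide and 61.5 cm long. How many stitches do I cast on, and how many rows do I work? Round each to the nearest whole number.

Cast on 74 stitches and work 135 rows.

Stitch gauge = 14/10 = 1.4 sts/cm; 53 × 1.4 = 74.20 → 74 sts.
Row gauge = 22/10 = 2.2 rows/cm; 61.5 × 2.2 = 135.30 → 135 rows.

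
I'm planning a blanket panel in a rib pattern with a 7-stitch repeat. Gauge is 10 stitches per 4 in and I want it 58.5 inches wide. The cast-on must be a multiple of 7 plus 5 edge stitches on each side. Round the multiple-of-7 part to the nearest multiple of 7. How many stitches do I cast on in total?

10 / 4 = 2.5 sts per inch.
58.5 × 2.5 = 146.25 sts.
Less 10 edge sts → 136.25 for the repeat.
Nearest multiple of 7: 133.
Add back 10 edge sts → 143.

Cast on 143 stitches.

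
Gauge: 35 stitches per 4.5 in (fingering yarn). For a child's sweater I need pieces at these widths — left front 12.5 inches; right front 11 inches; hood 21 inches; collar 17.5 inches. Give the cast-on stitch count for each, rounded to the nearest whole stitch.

Rate = 35/4.5 = 7.778 sts per in.
left front: 12.5 × 7.778 = 97.22 → 97.
right front: 11 × 7.778 = 85.56 → 86.
hood: 21 × 7.778 = 163.33 → 163.
collar: 17.5 × 7.778 = 136.11 → 136.

left front 97; right front 86; hood 163; collar 136.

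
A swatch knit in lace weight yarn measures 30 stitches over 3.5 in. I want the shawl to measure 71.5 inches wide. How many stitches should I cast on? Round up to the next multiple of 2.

614 stitches.

30 stitches / 3.5 in = 8.571 stitches per inch.
71.5 × 8.571 = 612.86 stitches.
Round up multiple of 2 → 614.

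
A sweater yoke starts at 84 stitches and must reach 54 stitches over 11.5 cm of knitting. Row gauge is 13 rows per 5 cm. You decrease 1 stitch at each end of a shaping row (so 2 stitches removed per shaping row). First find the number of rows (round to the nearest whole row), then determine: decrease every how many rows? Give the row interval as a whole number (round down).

Rows = 11.5 × 2.6 = 29.9 → 30 rows.
Stitches to remove: 30 → 15 shaping rows (at 2 st each).
30 / 15 = 2.00 → every 2 rows.

Decrease every 2nd row.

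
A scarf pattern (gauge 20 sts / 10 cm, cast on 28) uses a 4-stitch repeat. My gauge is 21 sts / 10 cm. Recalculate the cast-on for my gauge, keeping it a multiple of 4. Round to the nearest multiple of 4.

28 × 21 / 20 = 29.40.
Nearest multiple of 4: 28.

28 stitches.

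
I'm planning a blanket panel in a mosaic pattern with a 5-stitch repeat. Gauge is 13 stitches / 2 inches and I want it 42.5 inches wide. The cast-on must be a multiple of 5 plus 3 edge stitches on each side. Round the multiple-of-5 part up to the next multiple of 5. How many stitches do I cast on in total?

13 / 2 = 6.5 sts per inch.
42.5 × 6.5 = 276.25 sts.
Less 6 edge sts → 270.25 for the repeat.
Next multiple of 5: 275.
Add back 6 edge sts → 281.

281 stitches.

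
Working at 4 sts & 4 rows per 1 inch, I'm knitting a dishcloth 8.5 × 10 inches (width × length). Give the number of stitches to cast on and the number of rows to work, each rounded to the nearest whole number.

Cast on 34 stitches and work 40 rows.

Stitch gauge = 4/1 = 4 sts/in; 8.5 × 4 = 34.00 → 34 sts.
Row gauge = 4/1 = 4 rows/in; 10 × 4 = 40.00 → 40 rows.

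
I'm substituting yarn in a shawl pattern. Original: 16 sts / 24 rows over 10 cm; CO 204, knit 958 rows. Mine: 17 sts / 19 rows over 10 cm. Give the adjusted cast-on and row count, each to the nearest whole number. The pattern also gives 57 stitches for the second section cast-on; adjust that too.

Stitches: 204 × 17/16 = 216.75 → 217.
Rows: 958 × 19/24 = 758.42 → 758.
second section cast-on: 57 × 17/16 = 60.56 → 61.

Cast on 217 stitches; work 758 rows; second section cast-on 61 stitches.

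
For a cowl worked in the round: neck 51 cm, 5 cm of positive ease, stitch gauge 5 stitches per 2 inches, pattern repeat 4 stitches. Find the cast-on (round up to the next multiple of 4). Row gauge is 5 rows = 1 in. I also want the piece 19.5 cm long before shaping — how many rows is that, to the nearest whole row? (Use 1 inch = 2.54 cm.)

Finished = 51 + 5 = 56 cm.
56 cm × 1/2.54 = 22.05 inches.
5/2 = 2.5 sts per in; 22.05 × 2.5 = 55.12 sts.
Next multiple of 4 → 56.
19.5 cm = 7.68 inches; × 5 = 38.39 → 38 rows.

Cast on 56 stitches; work 38 rows.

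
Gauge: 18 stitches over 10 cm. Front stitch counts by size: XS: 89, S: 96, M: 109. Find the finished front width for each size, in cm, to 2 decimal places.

XS 49.44 cm; S 53.33 cm; M 60.56 cm.

18/10 = 1.8 sts per cm.
XS: 89 / 1.8 = 49.444 → 49.44 cm.
S: 96 / 1.8 = 53.333 → 53.33 cm.
M: 109 / 1.8 = 60.556 → 60.56 cm.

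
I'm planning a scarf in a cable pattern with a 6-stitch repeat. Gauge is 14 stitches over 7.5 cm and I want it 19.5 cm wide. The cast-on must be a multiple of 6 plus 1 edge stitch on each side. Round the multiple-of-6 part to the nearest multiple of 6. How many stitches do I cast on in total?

Cast on 38 stitches.

14 / 7.5 = 1.867 sts per cm.
19.5 × 1.867 = 36.40 sts.
Less 2 edge sts → 34.40 for the repeat.
Nearest multiple of 6: 36.
Add back 2 edge sts → 38.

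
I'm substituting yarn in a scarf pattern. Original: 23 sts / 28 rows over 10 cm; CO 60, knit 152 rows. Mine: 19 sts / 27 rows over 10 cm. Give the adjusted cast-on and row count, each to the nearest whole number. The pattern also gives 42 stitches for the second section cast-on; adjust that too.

Stitches: 60 × 19/23 = 49.57 → 50.
Rows: 152 × 27/28 = 146.57 → 147.
second section cast-on: 42 × 19/23 = 34.70 → 35.

Cast on 50 stitches; work 147 rows; second section cast-on 35 stitches.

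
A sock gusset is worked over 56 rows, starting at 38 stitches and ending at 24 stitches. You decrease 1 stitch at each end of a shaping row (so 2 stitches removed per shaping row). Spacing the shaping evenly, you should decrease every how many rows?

Decrease every 8th row.

Stitches to remove: |24 − 38| = 14.
Shaping rows needed: 14 / 2 = 7.
56 rows / 7 = every 8 rows.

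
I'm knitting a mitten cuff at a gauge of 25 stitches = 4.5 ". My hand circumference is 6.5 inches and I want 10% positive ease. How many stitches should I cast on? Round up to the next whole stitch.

Finished = 6.5 × 1.10 = 7.15 in.
25 / 4.5 = 5.556 sts per inch.
7.15 × 5.556 = 39.72 sts.
→ 40 sts.

CO 40 sts.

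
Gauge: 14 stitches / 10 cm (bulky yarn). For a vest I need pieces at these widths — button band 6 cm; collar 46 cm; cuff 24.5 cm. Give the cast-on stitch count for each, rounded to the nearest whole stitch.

button band 8; collar 64; cuff 34.

Rate = 14/10 = 1.4 sts per cm.
button band: 6 × 1.4 = 8.40 → 8.
collar: 46 × 1.4 = 64.40 → 64.
cuff: 24.5 × 1.4 = 34.30 → 34.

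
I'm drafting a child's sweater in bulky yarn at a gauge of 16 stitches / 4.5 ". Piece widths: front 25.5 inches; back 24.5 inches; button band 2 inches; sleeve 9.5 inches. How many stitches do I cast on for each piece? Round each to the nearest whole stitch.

Rate = 16/4.5 = 3.556 sts per in.
front: 25.5 × 3.556 = 90.67 → 91.
back: 24.5 × 3.556 = 87.11 → 87.
button band: 2 × 3.556 = 7.11 → 7.
sleeve: 9.5 × 3.556 = 33.78 → 34.

front 91; back 87; button band 7; sleeve 34.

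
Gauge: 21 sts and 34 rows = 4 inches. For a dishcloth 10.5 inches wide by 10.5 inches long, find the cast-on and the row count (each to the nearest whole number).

Cast on 55 stitches and work 89 rows.

Stitch gauge = 21/4 = 5.25 sts/in; 10.5 × 5.25 = 55.12 → 55 sts.
Row gauge = 34/4 = 8.5 rows/in; 10.5 × 8.5 = 89.25 → 89 rows.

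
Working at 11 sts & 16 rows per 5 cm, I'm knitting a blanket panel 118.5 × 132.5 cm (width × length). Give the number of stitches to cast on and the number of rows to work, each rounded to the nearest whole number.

Stitch gauge = 11/5 = 2.2 sts/cm; 118.5 × 2.2 = 260.70 → 261 sts.
Row gauge = 16/5 = 3.2 rows/cm; 132.5 × 3.2 = 424.00 → 424 rows.

Cast on 261 stitches and work 424 rows.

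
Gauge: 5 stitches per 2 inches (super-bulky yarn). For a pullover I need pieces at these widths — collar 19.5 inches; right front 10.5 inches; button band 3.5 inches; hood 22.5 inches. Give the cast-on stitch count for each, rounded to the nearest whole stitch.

Rate = 5/2 = 2.5 sts per in.
collar: 19.5 × 2.5 = 48.75 → 49.
right front: 10.5 × 2.5 = 26.25 → 26.
button band: 3.5 × 2.5 = 8.75 → 9.
hood: 22.5 × 2.5 = 56.25 → 56.

collar 49; right front 26; button band 9; hood 56.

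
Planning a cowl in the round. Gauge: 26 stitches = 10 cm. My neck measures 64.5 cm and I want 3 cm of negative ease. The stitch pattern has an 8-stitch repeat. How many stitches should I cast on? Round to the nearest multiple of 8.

Finished = 64.5 − 3 = 61.5 cm.
26 / 10 = 2.6 sts/cm.
61.5 × 2.6 = 159.90 sts.
Nearest multiple of 8: 160.

CO 160 sts.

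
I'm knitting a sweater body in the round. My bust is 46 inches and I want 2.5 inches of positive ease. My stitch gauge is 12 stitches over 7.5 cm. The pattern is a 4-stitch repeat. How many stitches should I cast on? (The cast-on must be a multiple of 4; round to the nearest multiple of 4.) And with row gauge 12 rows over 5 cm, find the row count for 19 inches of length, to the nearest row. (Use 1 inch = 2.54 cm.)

Cast on 196 stitches; work 116 rows.

Finished = 46 + 2.5 = 48.5 inches.
48.5 inches × 2.54 = 123.19 cm.
12/7.5 = 1.6 sts per cm; 123.19 × 1.6 = 197.10 sts.
Nearest multiple of 4 → 196.
19 inches = 48.26 cm; × 2.4 = 115.82 → 116 rows.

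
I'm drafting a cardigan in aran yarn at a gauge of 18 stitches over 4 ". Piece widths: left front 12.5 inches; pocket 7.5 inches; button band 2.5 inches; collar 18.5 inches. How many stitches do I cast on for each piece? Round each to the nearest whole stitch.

Rate = 18/4 = 4.5 sts per in.
left front: 12.5 × 4.5 = 56.25 → 56.
pocket: 7.5 × 4.5 = 33.75 → 34.
button band: 2.5 × 4.5 = 11.25 → 11.
collar: 18.5 × 4.5 = 83.25 → 83.

left front 56; pocket 34; button band 11; collar 83.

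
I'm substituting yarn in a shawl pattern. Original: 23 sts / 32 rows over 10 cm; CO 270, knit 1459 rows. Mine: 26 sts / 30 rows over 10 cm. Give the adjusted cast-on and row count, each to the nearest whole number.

Stitches: 270 × 26/23 = 305.22 → 305.
Rows: 1459 × 30/32 = 1367.81 → 1368.

Cast on 305 stitches; work 1368 rows.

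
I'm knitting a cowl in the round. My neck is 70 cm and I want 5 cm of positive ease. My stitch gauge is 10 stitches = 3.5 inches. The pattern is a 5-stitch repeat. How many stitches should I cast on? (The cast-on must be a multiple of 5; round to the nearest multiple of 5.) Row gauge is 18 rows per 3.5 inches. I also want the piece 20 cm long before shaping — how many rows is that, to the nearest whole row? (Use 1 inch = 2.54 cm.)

Cast on 85 stitches; work 40 rows.

Finished = 70 + 5 = 75 cm.
75 cm × 1/2.54 = 29.53 inches.
10/3.5 = 2.857 sts per in; 29.53 × 2.857 = 84.36 sts.
Nearest multiple of 5 → 85.
20 cm = 7.87 inches; × 5.143 = 40.49 → 40 rows.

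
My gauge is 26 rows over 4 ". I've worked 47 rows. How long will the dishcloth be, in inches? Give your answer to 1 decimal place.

7.2 inches.

26 rows / 4 inch = 6.5 rows per inch.
47 / 6.5 = 7.23 inches.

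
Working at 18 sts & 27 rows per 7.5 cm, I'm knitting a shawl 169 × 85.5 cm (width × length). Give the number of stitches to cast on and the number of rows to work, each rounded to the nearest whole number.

Stitch gauge = 18/7.5 = 2.4 sts/cm; 169 × 2.4 = 405.60 → 406 sts.
Row gauge = 27/7.5 = 3.6 rows/cm; 85.5 × 3.6 = 307.80 → 308 rows.

Cast on 406 stitches and work 308 rows.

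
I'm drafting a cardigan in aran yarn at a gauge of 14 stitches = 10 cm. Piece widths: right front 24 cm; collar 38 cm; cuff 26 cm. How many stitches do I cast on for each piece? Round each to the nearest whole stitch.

right front 34; collar 53; cuff 36.

Rate = 14/10 = 1.4 sts per cm.
right front: 24 × 1.4 = 33.60 → 34.
collar: 38 × 1.4 = 53.20 → 53.
cuff: 26 × 1.4 = 36.40 → 36.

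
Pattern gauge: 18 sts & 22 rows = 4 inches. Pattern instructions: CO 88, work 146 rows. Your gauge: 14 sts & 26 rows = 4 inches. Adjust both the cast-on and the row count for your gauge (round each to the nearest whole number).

Cast on 68 stitches; work 173 rows.

Stitches: 88 × 14/18 = 68.44 → 68.
Rows: 146 × 26/22 = 172.55 → 173.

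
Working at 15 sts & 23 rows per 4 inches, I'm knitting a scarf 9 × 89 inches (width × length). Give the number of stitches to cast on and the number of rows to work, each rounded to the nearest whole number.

Stitch gauge = 15/4 = 3.75 sts/in; 9 × 3.75 = 33.75 → 34 sts.
Row gauge = 23/4 = 5.75 rows/in; 89 × 5.75 = 511.75 → 512 rows.

Cast on 34 stitches and work 512 rows.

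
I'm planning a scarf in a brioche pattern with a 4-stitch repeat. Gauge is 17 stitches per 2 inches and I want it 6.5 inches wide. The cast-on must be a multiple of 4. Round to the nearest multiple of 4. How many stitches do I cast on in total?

17 / 2 = 8.5 sts per inch.
6.5 × 8.5 = 55.25 sts.
Nearest multiple of 4: 56.

Cast on 56 stitches.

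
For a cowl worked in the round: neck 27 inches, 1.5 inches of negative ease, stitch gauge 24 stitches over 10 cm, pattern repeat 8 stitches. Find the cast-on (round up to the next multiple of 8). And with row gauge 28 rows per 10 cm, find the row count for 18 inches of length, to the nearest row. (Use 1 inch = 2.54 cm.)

Finished = 27 − 1.5 = 25.5 inches.
25.5 inches × 2.54 = 64.77 cm.
24/10 = 2.4 sts per cm; 64.77 × 2.4 = 155.45 sts.
Next multiple of 8 → 160.
18 inches = 45.72 cm; × 2.8 = 128.02 → 128 rows.

Cast on 160 stitches; work 128 rows.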